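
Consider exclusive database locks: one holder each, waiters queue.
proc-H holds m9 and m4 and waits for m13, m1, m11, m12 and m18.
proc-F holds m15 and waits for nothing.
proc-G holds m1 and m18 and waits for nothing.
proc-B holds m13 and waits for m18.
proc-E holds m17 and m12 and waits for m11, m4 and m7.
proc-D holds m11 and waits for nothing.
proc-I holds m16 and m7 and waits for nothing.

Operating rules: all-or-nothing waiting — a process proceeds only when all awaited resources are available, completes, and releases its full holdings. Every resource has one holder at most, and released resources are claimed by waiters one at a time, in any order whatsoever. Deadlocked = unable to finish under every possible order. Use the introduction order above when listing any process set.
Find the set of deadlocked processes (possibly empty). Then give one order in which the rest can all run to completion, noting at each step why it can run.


The deadlocked set is proc-H and proc-E.
Key observation: the knot is the closed ring of waits proc-H -> proc-E -> proc-H; no other process is dragged down with it.
The rest can finish in the order proc-I, proc-G, proc-B, proc-D, proc-F.
Walking it through:
  proc-I: no waits; runs immediately, freeing m16 and m7
  proc-G: no waits; runs immediately, freeing m1 and m18
  run proc-B (all its waits — m18 — are resolved); releases m13
  proc-D: no waits; runs immediately, freeing m11
  proc-F: no waits; runs immediately, freeing m15


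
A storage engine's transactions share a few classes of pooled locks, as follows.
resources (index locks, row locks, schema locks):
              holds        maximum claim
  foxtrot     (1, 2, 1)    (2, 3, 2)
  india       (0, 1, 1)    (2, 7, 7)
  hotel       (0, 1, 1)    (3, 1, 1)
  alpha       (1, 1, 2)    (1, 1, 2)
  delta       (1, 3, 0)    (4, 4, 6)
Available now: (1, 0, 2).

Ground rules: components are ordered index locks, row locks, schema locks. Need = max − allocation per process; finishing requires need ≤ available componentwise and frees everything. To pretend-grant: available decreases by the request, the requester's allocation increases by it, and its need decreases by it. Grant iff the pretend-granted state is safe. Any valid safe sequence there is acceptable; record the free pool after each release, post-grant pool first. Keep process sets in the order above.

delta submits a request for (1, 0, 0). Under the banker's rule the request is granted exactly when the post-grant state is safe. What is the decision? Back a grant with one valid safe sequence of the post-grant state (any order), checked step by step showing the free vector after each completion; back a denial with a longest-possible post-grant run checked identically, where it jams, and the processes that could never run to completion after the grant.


DENY. Granting would leave the state unsafe.
Key observation: after alpha, foxtrot the pool peaks at (2, 3, 5), and each blocked process is short somewhere: india on row locks, schema locks; hotel on index locks; delta on schema locks.
After a pretend grant, a maximal execution: alpha, foxtrot — then nothing else fits. Step-by-step check:
  pool = (0, 0, 2)
  alpha: need (0, 0, 0) fits (0, 0, 2); releases (1, 1, 2), pool now (1, 1, 4)
  foxtrot: need (1, 1, 1) fits (1, 1, 4); releases (1, 2, 1), pool now (2, 3, 5)
  india cannot run: need (2, 6, 6) vs free (2, 3, 5) (insufficient row locks and schema locks)
  hotel cannot run: need (3, 0, 0) vs free (2, 3, 5) (insufficient index locks)
  delta cannot run: need (2, 1, 6) vs free (2, 3, 5) (insufficient schema locks)
Post-grant, the permanently blocked set is india, hotel and delta.


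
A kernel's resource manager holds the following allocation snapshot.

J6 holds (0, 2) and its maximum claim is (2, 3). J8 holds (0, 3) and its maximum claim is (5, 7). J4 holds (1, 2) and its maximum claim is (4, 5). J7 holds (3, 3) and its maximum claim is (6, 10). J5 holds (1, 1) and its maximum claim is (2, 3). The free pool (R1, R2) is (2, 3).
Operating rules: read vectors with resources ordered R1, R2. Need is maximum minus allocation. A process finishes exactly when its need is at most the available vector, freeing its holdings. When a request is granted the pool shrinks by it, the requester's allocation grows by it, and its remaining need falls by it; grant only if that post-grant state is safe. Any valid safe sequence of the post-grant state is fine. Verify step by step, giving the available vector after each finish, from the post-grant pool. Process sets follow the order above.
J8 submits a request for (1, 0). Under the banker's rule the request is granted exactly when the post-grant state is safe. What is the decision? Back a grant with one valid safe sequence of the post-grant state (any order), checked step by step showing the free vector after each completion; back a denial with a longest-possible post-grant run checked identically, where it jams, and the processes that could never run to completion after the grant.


DENY — the pretend-granted state is unsafe.
Key observation: after J5, J6 complete, (2, 6) is the best the pool ever gets, yet each leftover process wants more R1.
On the post-grant state, J5, J6 is a maximal run — nothing extends it. Check, step by step:
  pool = (1, 3)
  run J5 (needs (1, 2), free (1, 3)); after release of (1, 1) the pool is (2, 4)
  run J6 (needs (2, 1), free (2, 4)); after release of (0, 2) the pool is (2, 6)
  blocked: J8 wants (4, 4), pool (2, 6) — not enough R1
  blocked: J4 wants (3, 3), pool (2, 6) — not enough R1
  blocked: J7 wants (3, 7), pool (2, 6) — not enough R1 and R2
Processes that could never finish after the grant: J8, J4 and J7.


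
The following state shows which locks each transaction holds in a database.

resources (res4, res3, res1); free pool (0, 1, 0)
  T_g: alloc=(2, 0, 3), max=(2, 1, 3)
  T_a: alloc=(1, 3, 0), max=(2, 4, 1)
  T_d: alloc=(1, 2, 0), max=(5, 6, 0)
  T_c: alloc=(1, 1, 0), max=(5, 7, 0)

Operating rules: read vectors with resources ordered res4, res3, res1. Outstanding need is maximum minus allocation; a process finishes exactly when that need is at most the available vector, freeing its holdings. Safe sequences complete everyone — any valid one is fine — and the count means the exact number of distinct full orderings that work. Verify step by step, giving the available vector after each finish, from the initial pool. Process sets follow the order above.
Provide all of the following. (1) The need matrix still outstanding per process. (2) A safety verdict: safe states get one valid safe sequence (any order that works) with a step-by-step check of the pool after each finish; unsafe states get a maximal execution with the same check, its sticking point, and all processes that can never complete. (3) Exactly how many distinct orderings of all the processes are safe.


(1) Need matrix, components ordered res4, res3, res1:
  T_g: (0, 1, 0)
  T_a: (1, 1, 1)
  T_d: (4, 4, 0)
  T_c: (4, 6, 0)
(2) UNSAFE.
Key observation: once T_g, T_a finish, the pool peaks at (3, 4, 3) — and every remaining process still needs more res4 than that.
Going as far as possible: T_g, T_a; after that, nothing fits. Walking it through:
  pool = (0, 1, 0)
  T_g needs (0, 1, 0) <= (0, 1, 0) -> finishes; pool += (2, 0, 3) = (2, 1, 3)
  T_a needs (1, 1, 1) <= (2, 1, 3) -> finishes; pool += (1, 3, 0) = (3, 4, 3)
  T_d cannot run: need (4, 4, 0) vs free (3, 4, 3) (insufficient res4)
  T_c cannot run: need (4, 6, 0) vs free (3, 4, 3) (insufficient res4 and res3)
Permanently blocked: T_d and T_c.
(3) The exact count: 0 of the possible complete orderings are safe sequences.


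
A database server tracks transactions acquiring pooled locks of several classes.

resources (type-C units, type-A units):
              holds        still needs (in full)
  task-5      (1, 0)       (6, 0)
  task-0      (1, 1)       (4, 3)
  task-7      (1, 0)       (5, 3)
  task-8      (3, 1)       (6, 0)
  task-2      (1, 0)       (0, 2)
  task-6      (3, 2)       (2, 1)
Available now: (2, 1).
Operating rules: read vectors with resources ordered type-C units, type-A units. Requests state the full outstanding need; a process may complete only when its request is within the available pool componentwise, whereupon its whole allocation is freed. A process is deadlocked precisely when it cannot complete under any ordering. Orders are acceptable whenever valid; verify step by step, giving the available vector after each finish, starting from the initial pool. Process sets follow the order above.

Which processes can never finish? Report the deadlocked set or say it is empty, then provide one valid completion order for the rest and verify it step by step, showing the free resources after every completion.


The deadlocked set is empty.
Key observation: starting with task-6, each completion frees enough for the next — no one is permanently blocked.
A valid finishing order for the others: task-6, task-0, task-5, task-2, task-7, task-8. Check, step by step:
  pool = (2, 1)
  run task-6 (needs (2, 1), free (2, 1)); after release of (3, 2) the pool is (5, 3)
  run task-0 (needs (4, 3), free (5, 3)); after release of (1, 1) the pool is (6, 4)
  run task-5 (needs (6, 0), free (6, 4)); after release of (1, 0) the pool is (7, 4)
  run task-2 (needs (0, 2), free (7, 4)); after release of (1, 0) the pool is (8, 4)
  run task-7 (needs (5, 3), free (8, 4)); after release of (1, 0) the pool is (9, 4)
  run task-8 (needs (6, 0), free (9, 4)); after release of (3, 1) the pool is (12, 5)


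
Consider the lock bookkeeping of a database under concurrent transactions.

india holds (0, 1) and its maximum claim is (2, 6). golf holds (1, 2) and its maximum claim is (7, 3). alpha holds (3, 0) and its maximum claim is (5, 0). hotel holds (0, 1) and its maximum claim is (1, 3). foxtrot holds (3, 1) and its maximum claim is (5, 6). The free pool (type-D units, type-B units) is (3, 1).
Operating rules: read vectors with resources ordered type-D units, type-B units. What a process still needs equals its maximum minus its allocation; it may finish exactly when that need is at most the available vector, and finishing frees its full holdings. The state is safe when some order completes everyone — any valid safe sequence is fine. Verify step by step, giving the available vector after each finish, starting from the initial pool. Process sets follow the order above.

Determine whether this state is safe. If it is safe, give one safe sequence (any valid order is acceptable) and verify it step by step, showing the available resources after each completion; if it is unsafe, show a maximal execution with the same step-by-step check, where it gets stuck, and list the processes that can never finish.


UNSAFE.
Key observation: alpha, golf, hotel can finish, but then (7, 4) is all there is, and the blocked group's type-B units demands exceed it.
A maximal execution: alpha, golf, hotel — then nothing else fits. Walking it through:
  pool = (3, 1)
  alpha: need (2, 0) fits (3, 1); releases (3, 0), pool now (6, 1)
  golf: need (6, 1) fits (6, 1); releases (1, 2), pool now (7, 3)
  hotel: need (1, 2) fits (7, 3); releases (0, 1), pool now (7, 4)
  blocked: india wants (2, 5), pool (7, 4) — not enough type-B units
  blocked: foxtrot wants (2, 5), pool (7, 4) — not enough type-B units
Never able to finish: india and foxtrot.


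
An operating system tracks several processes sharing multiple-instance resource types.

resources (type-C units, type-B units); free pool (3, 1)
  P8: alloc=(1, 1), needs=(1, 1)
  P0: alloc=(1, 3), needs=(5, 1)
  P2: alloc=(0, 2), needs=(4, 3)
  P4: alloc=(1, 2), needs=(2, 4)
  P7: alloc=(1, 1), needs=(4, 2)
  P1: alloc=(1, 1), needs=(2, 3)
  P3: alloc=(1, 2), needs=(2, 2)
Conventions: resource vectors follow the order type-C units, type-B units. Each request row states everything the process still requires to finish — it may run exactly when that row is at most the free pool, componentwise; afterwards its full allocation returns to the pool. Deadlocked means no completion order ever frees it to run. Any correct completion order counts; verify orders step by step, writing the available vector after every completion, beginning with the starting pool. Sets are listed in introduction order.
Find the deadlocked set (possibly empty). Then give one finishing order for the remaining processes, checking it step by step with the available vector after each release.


No process is deadlocked.
Key observation: P8 fits the free pool immediately, and its release cascades until everyone finishes.
A valid finishing order for the others: P8, P3, P4, P2, P0, P7, P1. Step-by-step check:
  pool = (3, 1)
  P8: need (1, 1) fits (3, 1); releases (1, 1), pool now (4, 2)
  P3: need (2, 2) fits (4, 2); releases (1, 2), pool now (5, 4)
  P4: need (2, 4) fits (5, 4); releases (1, 2), pool now (6, 6)
  P2: need (4, 3) fits (6, 6); releases (0, 2), pool now (6, 8)
  P0: need (5, 1) fits (6, 8); releases (1, 3), pool now (7, 11)
  P7: need (4, 2) fits (7, 11); releases (1, 1), pool now (8, 12)
  P1: need (2, 3) fits (8, 12); releases (1, 1), pool now (9, 13)


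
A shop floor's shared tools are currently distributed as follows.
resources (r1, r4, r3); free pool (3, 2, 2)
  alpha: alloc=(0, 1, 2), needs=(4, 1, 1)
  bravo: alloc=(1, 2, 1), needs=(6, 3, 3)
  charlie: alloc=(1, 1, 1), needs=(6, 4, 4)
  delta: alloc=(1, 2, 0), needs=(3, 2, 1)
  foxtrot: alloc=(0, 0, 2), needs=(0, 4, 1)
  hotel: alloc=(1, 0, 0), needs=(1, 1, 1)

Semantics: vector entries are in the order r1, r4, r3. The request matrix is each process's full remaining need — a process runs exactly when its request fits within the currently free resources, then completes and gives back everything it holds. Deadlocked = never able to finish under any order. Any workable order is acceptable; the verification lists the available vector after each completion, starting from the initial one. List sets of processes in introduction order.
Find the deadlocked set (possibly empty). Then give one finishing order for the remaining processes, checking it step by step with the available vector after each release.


Deadlocked set: bravo and charlie.
Key observation: the wall is r1: completing delta, hotel, foxtrot, alpha brings the pool only to (5, 5, 6), and all the rest need more.
A valid finishing order for the others: delta, hotel, foxtrot, alpha. Verifying each step:
  pool = (3, 2, 2)
  delta needs (3, 2, 1) <= (3, 2, 2) -> finishes; pool += (1, 2, 0) = (4, 4, 2)
  hotel needs (1, 1, 1) <= (4, 4, 2) -> finishes; pool += (1, 0, 0) = (5, 4, 2)
  foxtrot needs (0, 4, 1) <= (5, 4, 2) -> finishes; pool += (0, 0, 2) = (5, 4, 4)
  alpha needs (4, 1, 1) <= (5, 4, 4) -> finishes; pool += (0, 1, 2) = (5, 5, 6)
The stuck group stays short no matter what:
  blocked: bravo wants (6, 3, 3), pool (5, 5, 6) — not enough r1
  blocked: charlie wants (6, 4, 4), pool (5, 5, 6) — not enough r1


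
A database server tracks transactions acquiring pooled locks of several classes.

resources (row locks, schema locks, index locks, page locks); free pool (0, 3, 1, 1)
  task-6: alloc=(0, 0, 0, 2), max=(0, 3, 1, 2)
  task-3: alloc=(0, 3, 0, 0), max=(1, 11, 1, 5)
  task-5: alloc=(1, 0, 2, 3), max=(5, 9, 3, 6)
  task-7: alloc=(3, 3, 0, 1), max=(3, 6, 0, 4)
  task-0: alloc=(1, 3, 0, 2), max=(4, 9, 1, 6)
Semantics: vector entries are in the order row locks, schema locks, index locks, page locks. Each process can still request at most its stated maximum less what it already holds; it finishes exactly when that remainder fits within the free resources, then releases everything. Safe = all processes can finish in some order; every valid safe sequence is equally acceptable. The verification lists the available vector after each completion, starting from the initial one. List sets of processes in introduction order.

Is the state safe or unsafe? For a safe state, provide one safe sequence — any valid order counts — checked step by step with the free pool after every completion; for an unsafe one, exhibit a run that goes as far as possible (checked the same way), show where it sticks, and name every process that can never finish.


SAFE — a valid safe sequence is task-6, task-7, task-0, task-3, task-5.
Key observation: task-6 marks the first exact bind of the order: its need (0, 3, 1, 0) fits the free (0, 3, 1, 1) with zero slack on a requested resource.
Verifying each step:
  pool = (0, 3, 1, 1)
  task-6 needs (0, 3, 1, 0) <= (0, 3, 1, 1) -> finishes; pool += (0, 0, 0, 2) = (0, 3, 1, 3)
  task-7 needs (0, 3, 0, 3) <= (0, 3, 1, 3) -> finishes; pool += (3, 3, 0, 1) = (3, 6, 1, 4)
  task-0 needs (3, 6, 1, 4) <= (3, 6, 1, 4) -> finishes; pool += (1, 3, 0, 2) = (4, 9, 1, 6)
  task-3 needs (1, 8, 1, 5) <= (4, 9, 1, 6) -> finishes; pool += (0, 3, 0, 0) = (4, 12, 1, 6)
  task-5 needs (4, 9, 1, 3) <= (4, 12, 1, 6) -> finishes; pool += (1, 0, 2, 3) = (5, 12, 3, 9)


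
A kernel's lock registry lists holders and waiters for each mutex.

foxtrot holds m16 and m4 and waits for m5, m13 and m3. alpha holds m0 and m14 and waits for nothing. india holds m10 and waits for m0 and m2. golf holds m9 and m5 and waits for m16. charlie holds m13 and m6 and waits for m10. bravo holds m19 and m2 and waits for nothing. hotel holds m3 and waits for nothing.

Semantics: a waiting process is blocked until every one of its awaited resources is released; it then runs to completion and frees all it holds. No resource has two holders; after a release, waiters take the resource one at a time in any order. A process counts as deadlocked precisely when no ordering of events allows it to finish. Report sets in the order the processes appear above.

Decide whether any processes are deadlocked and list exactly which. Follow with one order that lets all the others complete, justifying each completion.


The deadlocked set is foxtrot and golf.
Key observation: the knot is the closed ring of waits foxtrot -> golf -> foxtrot; no other process is dragged down with it.
One completion order for the rest: alpha, hotel, bravo, india, charlie.
Verifying each step:
  alpha: no waits; runs immediately, freeing m0 and m14
  hotel: no waits; runs immediately, freeing m3
  bravo: no waits; runs immediately, freeing m19 and m2
  india waits on m0 and m2 — all released -> runs and releases m10
  charlie waits on m10 — all released -> runs and releases m13 and m6


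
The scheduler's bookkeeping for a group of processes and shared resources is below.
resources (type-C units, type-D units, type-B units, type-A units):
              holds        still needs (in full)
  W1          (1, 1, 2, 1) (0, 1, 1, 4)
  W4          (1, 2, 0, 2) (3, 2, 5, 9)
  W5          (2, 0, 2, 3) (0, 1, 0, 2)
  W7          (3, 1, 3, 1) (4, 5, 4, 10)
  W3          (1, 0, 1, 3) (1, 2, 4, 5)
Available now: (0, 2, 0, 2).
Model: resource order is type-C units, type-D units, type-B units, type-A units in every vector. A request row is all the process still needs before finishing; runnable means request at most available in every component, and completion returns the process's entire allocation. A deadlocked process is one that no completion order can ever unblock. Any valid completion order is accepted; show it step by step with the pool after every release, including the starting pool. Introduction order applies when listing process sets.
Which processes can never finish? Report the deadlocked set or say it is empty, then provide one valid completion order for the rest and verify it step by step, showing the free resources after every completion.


No process is deadlocked.
Key observation: W5 leads a chain of completions in which each release enables another process.
A valid finishing order for the others: W5, W1, W3, W4, W7. Step-by-step check:
  pool = (0, 2, 0, 2)
  run W5 (needs (0, 1, 0, 2), free (0, 2, 0, 2)); after release of (2, 0, 2, 3) the pool is (2, 2, 2, 5)
  run W1 (needs (0, 1, 1, 4), free (2, 2, 2, 5)); after release of (1, 1, 2, 1) the pool is (3, 3, 4, 6)
  run W3 (needs (1, 2, 4, 5), free (3, 3, 4, 6)); after release of (1, 0, 1, 3) the pool is (4, 3, 5, 9)
  run W4 (needs (3, 2, 5, 9), free (4, 3, 5, 9)); after release of (1, 2, 0, 2) the pool is (5, 5, 5, 11)
  run W7 (needs (4, 5, 4, 10), free (5, 5, 5, 11)); after release of (3, 1, 3, 1) the pool is (8, 6, 8, 12)


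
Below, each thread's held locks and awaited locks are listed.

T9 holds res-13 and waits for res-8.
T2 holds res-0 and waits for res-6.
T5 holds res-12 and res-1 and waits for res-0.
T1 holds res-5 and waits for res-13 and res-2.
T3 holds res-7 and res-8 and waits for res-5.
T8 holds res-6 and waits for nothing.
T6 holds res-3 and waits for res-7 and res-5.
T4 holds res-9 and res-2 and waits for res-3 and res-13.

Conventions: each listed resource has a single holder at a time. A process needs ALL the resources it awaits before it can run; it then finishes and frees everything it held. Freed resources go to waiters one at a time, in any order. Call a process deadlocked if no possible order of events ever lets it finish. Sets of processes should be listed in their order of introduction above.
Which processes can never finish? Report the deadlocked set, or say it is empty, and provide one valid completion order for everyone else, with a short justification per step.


The deadlocked set is T9, T1, T3, T6 and T4.
Key observation: the waits loop around T9 -> T3 -> T1 -> T9 with no way out; T6 and T4 are caught in further circular waits.
A valid finishing order for the others: T8, T2, T5.
Verifying each step:
  T8: no waits; runs immediately, freeing res-6
  T2: everything it awaited (res-6) is free; runs, freeing res-0
  T5: everything it awaited (res-0) is free; runs, freeing res-12 and res-1


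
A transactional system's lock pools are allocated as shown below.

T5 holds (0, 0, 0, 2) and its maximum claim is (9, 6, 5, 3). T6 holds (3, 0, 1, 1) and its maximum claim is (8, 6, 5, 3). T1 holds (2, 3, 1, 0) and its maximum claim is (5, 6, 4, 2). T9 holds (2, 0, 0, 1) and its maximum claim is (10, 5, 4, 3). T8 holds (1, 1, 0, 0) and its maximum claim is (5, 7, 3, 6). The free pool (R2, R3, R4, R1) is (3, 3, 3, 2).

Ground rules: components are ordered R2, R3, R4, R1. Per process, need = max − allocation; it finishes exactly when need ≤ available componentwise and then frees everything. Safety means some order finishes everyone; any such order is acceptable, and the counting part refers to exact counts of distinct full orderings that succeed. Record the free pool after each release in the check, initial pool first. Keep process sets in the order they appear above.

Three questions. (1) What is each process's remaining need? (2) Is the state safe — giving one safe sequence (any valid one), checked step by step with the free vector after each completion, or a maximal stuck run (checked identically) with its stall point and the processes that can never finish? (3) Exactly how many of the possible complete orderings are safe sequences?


(1) Remaining need (order R2, R3, R4, R1):
  T5: (9, 6, 5, 1)
  T6: (5, 6, 4, 2)
  T1: (3, 3, 3, 2)
  T9: (8, 5, 4, 2)
  T8: (4, 6, 3, 6)
(2) SAFE, for example via the order T1, T6, T9, T5, T8.
Key observation: at T1 the run first touches a limit — (3, 3, 3, 2) against (3, 3, 3, 2), exact on a resource it actually requests.
Walking it through:
  pool = (3, 3, 3, 2)
  T1: need (3, 3, 3, 2) fits (3, 3, 3, 2); releases (2, 3, 1, 0), pool now (5, 6, 4, 2)
  T6: need (5, 6, 4, 2) fits (5, 6, 4, 2); releases (3, 0, 1, 1), pool now (8, 6, 5, 3)
  T9: need (8, 5, 4, 2) fits (8, 6, 5, 3); releases (2, 0, 0, 1), pool now (10, 6, 5, 4)
  T5: need (9, 6, 5, 1) fits (10, 6, 5, 4); releases (0, 0, 0, 2), pool now (10, 6, 5, 6)
  T8: need (4, 6, 3, 6) fits (10, 6, 5, 6); releases (1, 1, 0, 0), pool now (11, 7, 5, 6)
(3) The exact count: 1 of the possible complete orderings is a safe sequence.


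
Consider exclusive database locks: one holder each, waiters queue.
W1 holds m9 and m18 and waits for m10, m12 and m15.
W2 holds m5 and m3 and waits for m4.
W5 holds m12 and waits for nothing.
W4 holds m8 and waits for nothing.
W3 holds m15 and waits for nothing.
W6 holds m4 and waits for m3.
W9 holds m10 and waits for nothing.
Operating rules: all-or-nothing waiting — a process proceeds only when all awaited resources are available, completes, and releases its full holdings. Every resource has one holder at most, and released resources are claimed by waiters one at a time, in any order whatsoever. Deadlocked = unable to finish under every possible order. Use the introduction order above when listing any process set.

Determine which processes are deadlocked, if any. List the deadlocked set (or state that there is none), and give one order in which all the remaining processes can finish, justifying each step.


Deadlocked: W2 and W6.
Key observation: the waits loop around W2 -> W6 -> W2 with no way out; no other process is dragged down with it.
The rest can finish in the order W5, W4, W3, W9, W1.
Verifying each step:
  run W5 (it waits on nothing); releases m12
  run W4 (it waits on nothing); releases m8
  run W3 (it waits on nothing); releases m15
  run W9 (it waits on nothing); releases m10
  W1: everything it awaited (m10, m12 and m15) is free; runs, freeing m9 and m18


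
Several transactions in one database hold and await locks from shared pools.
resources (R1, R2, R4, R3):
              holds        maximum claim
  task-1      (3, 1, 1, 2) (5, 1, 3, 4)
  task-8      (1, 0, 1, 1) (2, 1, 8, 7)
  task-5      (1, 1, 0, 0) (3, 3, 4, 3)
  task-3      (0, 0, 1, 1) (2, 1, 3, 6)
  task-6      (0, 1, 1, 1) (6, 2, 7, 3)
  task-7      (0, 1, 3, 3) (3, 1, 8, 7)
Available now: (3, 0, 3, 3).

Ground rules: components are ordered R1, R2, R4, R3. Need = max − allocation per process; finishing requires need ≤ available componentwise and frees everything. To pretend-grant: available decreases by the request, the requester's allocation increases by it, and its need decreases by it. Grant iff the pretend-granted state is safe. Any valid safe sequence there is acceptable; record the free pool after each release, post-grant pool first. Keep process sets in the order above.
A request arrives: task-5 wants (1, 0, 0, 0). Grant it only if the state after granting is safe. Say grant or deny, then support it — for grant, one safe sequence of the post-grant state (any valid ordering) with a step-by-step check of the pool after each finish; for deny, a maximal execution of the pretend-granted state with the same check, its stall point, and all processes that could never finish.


GRANT. The post-grant state is safe; one safe sequence: task-1, task-3, task-7, task-8, task-6, task-5.
Key observation: post-grant, (2, 0, 3, 3) remains, and an order beginning with task-1 completes everyone.
Step-by-step check of the post-grant state:
  pool = (2, 0, 3, 3)
  task-1: need (2, 0, 2, 2) fits (2, 0, 3, 3); releases (3, 1, 1, 2), pool now (5, 1, 4, 5)
  task-3: need (2, 1, 2, 5) fits (5, 1, 4, 5); releases (0, 0, 1, 1), pool now (5, 1, 5, 6)
  task-7: need (3, 0, 5, 4) fits (5, 1, 5, 6); releases (0, 1, 3, 3), pool now (5, 2, 8, 9)
  task-8: need (1, 1, 7, 6) fits (5, 2, 8, 9); releases (1, 0, 1, 1), pool now (6, 2, 9, 10)
  task-6: need (6, 1, 6, 2) fits (6, 2, 9, 10); releases (0, 1, 1, 1), pool now (6, 3, 10, 11)
  task-5: need (1, 2, 4, 3) fits (6, 3, 10, 11); releases (2, 1, 0, 0), pool now (8, 4, 10, 11)


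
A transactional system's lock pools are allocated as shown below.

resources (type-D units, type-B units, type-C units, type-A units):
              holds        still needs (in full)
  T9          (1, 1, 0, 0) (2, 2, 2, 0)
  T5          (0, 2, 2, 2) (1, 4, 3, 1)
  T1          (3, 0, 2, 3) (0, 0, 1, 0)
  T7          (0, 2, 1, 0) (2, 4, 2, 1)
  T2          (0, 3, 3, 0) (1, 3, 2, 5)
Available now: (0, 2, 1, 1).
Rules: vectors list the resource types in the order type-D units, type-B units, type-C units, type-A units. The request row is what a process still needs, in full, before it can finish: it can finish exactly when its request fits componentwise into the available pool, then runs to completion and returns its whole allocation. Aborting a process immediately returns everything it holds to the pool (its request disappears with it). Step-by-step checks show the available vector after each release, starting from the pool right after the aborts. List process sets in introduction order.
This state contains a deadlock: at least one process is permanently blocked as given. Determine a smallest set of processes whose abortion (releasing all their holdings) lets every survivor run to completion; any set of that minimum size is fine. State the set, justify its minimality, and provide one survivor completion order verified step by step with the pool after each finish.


The answer: abort T5.
Key observation: T7 had no path to completion before; after the abort of T5 ((0, 2, 2, 2) returned), step 2 is where it fits.
Minimality: the empty abort set fails — the state is deadlocked as it stands.
The survivors complete as T1, T7, T9, T2. Check, step by step (starting from the post-abort pool):
  pool = (0, 4, 3, 3)
  T1 needs (0, 0, 1, 0) <= (0, 4, 3, 3) -> finishes; pool += (3, 0, 2, 3) = (3, 4, 5, 6)
  T7 needs (2, 4, 2, 1) <= (3, 4, 5, 6) -> finishes; pool += (0, 2, 1, 0) = (3, 6, 6, 6)
  T9 needs (2, 2, 2, 0) <= (3, 6, 6, 6) -> finishes; pool += (1, 1, 0, 0) = (4, 7, 6, 6)
  T2 needs (1, 3, 2, 5) <= (4, 7, 6, 6) -> finishes; pool += (0, 3, 3, 0) = (4, 10, 9, 6)


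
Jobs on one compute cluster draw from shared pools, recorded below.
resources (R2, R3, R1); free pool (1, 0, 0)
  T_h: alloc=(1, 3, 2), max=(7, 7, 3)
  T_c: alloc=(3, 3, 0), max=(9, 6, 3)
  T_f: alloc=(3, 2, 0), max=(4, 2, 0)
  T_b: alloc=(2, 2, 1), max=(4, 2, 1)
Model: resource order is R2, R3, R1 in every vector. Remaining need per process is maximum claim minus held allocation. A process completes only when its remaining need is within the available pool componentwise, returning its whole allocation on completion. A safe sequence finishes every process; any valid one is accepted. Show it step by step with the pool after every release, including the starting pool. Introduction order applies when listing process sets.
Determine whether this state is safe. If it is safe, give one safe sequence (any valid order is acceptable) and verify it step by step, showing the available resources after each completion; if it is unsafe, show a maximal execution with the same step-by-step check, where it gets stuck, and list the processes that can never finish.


SAFE, for example via the order T_f, T_b, T_h, T_c.
Key observation: T_f is the earliest step where a requested resource binds exactly: need (1, 0, 0), pool (1, 0, 0) at its turn.
Verifying each step:
  pool = (1, 0, 0)
  T_f needs (1, 0, 0) <= (1, 0, 0) -> finishes; pool += (3, 2, 0) = (4, 2, 0)
  T_b needs (2, 0, 0) <= (4, 2, 0) -> finishes; pool += (2, 2, 1) = (6, 4, 1)
  T_h needs (6, 4, 1) <= (6, 4, 1) -> finishes; pool += (1, 3, 2) = (7, 7, 3)
  T_c needs (6, 3, 3) <= (7, 7, 3) -> finishes; pool += (3, 3, 0) = (10, 10, 3)


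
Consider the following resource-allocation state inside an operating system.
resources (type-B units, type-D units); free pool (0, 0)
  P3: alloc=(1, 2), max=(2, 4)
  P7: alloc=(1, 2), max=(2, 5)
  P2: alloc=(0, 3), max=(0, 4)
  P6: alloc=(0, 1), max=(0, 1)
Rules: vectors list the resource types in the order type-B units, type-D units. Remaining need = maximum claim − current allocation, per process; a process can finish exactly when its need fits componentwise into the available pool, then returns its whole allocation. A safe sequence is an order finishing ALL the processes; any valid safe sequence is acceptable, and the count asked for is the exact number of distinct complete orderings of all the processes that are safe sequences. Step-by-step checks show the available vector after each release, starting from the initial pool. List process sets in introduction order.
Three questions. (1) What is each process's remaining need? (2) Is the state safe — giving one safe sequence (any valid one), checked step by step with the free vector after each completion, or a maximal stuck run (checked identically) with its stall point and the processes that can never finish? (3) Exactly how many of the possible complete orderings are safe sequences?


(1) Remaining need (order type-B units, type-D units):
  P3: (1, 2)
  P7: (1, 3)
  P2: (0, 1)
  P6: (0, 0)
(2) The state is UNSAFE.
Key observation: the pool after P6, P2 is (0, 4); every surviving request exceeds it in type-B units, so progress ends there.
A maximal execution: P6, P2 — then nothing else fits. Step-by-step check:
  pool = (0, 0)
  run P6 (needs (0, 0), free (0, 0)); after release of (0, 1) the pool is (0, 1)
  run P2 (needs (0, 1), free (0, 1)); after release of (0, 3) the pool is (0, 4)
  blocked: P3 wants (1, 2), pool (0, 4) — not enough type-B units
  blocked: P7 wants (1, 3), pool (0, 4) — not enough type-B units
Processes that can never finish: P3 and P7.
(3) The exact count: 0 of the possible complete orderings are safe sequences.


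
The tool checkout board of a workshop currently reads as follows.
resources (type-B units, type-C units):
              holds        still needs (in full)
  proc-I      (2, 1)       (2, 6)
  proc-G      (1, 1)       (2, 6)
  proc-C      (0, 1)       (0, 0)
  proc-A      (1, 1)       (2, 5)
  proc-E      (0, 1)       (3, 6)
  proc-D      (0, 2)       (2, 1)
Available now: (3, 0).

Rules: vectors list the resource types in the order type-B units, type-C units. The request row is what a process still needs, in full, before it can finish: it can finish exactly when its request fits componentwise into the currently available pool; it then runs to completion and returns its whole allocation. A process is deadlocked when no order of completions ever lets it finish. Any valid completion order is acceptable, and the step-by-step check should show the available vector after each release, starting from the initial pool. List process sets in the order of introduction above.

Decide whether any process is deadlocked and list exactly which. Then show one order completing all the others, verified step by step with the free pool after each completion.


Deadlocked: proc-I, proc-G, proc-A and proc-E.
Key observation: once proc-C, proc-D finish, the pool peaks at (3, 3) — and every remaining process still needs more type-C units than that.
One completion order for the rest: proc-C, proc-D. Walking it through:
  pool = (3, 0)
  proc-C needs (0, 0) <= (3, 0) -> finishes; pool += (0, 1) = (3, 1)
  proc-D needs (2, 1) <= (3, 1) -> finishes; pool += (0, 2) = (3, 3)
The stuck group stays short no matter what:
  blocked: proc-I wants (2, 6), pool (3, 3) — not enough type-C units
  blocked: proc-G wants (2, 6), pool (3, 3) — not enough type-C units
  blocked: proc-A wants (2, 5), pool (3, 3) — not enough type-C units
  blocked: proc-E wants (3, 6), pool (3, 3) — not enough type-C units


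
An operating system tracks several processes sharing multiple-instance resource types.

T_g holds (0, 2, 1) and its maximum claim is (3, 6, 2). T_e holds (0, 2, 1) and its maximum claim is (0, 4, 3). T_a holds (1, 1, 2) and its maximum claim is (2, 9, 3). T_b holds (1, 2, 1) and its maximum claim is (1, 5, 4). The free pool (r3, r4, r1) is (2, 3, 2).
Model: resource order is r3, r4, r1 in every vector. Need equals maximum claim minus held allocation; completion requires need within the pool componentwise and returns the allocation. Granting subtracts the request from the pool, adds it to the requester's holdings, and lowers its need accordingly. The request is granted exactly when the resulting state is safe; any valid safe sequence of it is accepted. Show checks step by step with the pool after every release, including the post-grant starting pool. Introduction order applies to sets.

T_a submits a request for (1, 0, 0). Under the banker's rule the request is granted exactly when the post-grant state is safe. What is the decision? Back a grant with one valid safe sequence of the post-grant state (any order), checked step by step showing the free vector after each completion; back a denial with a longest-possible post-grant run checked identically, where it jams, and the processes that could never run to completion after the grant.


DENY — the pretend-granted state is unsafe.
Key observation: after T_e, T_b the pool peaks at (2, 7, 4), and each blocked process is short somewhere: T_g on r3; T_a on r4.
Pretend the grant happened; the run T_e, T_b goes as far as possible. Verifying each step:
  pool = (1, 3, 2)
  T_e needs (0, 2, 2) <= (1, 3, 2) -> finishes; pool += (0, 2, 1) = (1, 5, 3)
  T_b needs (0, 3, 3) <= (1, 5, 3) -> finishes; pool += (1, 2, 1) = (2, 7, 4)
  blocked: T_g wants (3, 4, 1), pool (2, 7, 4) — not enough r3
  blocked: T_a wants (0, 8, 1), pool (2, 7, 4) — not enough r4
Had the request been granted, T_g and T_a could never finish.


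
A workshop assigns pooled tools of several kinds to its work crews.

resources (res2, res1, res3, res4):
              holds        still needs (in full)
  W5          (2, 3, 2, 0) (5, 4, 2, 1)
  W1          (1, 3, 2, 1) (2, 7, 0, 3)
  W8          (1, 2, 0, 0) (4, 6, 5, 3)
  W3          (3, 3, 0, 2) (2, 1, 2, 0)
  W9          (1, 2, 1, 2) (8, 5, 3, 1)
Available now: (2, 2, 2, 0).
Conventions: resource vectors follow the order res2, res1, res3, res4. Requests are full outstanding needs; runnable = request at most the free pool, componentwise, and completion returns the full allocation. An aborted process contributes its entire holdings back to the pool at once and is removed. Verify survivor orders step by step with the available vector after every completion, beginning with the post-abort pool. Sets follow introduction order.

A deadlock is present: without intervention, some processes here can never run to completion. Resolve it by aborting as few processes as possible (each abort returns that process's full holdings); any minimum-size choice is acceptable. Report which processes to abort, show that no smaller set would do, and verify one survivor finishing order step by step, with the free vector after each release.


The answer: abort W9.
Key observation: no ordering could ever have run W8 before the abort of W9; with (1, 2, 1, 2) back in the pool it fits at step 3.
Minimality: the empty abort set fails — the state is deadlocked as it stands.
One survivor order: W3, W5, W8, W1. Check, step by step (post-abort pool first):
  pool = (3, 4, 3, 2)
  W3 needs (2, 1, 2, 0) <= (3, 4, 3, 2) -> finishes; pool += (3, 3, 0, 2) = (6, 7, 3, 4)
  W5 needs (5, 4, 2, 1) <= (6, 7, 3, 4) -> finishes; pool += (2, 3, 2, 0) = (8, 10, 5, 4)
  W8 needs (4, 6, 5, 3) <= (8, 10, 5, 4) -> finishes; pool += (1, 2, 0, 0) = (9, 12, 5, 4)
  W1 needs (2, 7, 0, 3) <= (9, 12, 5, 4) -> finishes; pool += (1, 3, 2, 1) = (10, 15, 7, 5)


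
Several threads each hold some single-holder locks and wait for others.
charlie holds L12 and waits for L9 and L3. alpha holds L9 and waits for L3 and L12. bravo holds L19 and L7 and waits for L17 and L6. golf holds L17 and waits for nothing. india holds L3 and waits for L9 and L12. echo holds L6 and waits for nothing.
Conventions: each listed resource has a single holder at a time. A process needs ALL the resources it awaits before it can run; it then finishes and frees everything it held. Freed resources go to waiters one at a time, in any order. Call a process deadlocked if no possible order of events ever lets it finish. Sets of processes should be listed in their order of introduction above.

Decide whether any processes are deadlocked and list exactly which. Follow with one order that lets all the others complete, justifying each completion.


Deadlocked set: charlie, alpha and india.
Key observation: along charlie -> alpha -> charlie, each member waits on what the next one holds — a deadlock; india is caught in further circular waits.
The rest can finish in the order echo, golf, bravo.
Verifying each step:
  echo waits on nothing -> runs at once and releases L6
  golf waits on nothing -> runs at once and releases L17
  run bravo (all its waits — L17 and L6 — are resolved); releases L19 and L7


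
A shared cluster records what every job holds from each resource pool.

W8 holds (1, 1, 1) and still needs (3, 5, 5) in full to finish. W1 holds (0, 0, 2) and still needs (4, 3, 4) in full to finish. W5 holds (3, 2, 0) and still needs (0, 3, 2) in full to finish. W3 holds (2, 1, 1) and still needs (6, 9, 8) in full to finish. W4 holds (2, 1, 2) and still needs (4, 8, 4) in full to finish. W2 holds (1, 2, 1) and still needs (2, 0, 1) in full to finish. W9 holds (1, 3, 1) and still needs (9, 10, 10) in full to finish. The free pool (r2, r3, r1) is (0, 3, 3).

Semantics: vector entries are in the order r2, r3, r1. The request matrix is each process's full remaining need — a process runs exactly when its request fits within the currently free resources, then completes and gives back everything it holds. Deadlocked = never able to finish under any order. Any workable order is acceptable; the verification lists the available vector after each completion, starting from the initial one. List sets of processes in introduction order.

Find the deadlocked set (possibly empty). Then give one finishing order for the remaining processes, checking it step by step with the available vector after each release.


No process is deadlocked.
Key observation: there is always a runnable process — W5 first — so the state unwinds completely.
A valid finishing order for the others: W5, W2, W1, W8, W4, W3, W9. Step-by-step check:
  pool = (0, 3, 3)
  run W5 (needs (0, 3, 2), free (0, 3, 3)); after release of (3, 2, 0) the pool is (3, 5, 3)
  run W2 (needs (2, 0, 1), free (3, 5, 3)); after release of (1, 2, 1) the pool is (4, 7, 4)
  run W1 (needs (4, 3, 4), free (4, 7, 4)); after release of (0, 0, 2) the pool is (4, 7, 6)
  run W8 (needs (3, 5, 5), free (4, 7, 6)); after release of (1, 1, 1) the pool is (5, 8, 7)
  run W4 (needs (4, 8, 4), free (5, 8, 7)); after release of (2, 1, 2) the pool is (7, 9, 9)
  run W3 (needs (6, 9, 8), free (7, 9, 9)); after release of (2, 1, 1) the pool is (9, 10, 10)
  run W9 (needs (9, 10, 10), free (9, 10, 10)); after release of (1, 3, 1) the pool is (10, 13, 11)
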